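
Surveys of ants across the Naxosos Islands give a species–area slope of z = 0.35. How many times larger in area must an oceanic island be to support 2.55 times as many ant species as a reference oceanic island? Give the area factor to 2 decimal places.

(A₂/A₁)^0.35 = 2.55, so A₂/A₁ = 2.55^(1/0.35) = 2.55^2.857
ln(A₂/A₁) = ln 2.55 / 0.35 = 0.9361 / 0.35 = 2.6746
A₂/A₁ = e^2.6746 ≈ 14.51

14.51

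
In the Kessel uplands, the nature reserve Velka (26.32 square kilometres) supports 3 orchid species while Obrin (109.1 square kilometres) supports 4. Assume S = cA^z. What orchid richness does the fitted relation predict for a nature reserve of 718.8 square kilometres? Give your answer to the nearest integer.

z = ln(4/3) / ln(109.1/26.32) = 0.2877 / 1.4219 = 0.2023
c = 3 / 26.32^0.2023 = 3 / 1.938 = 1.548
S₃ = 1.548 × 718.8^0.2023 = 1.548 × 3.784 ≈ 5.858

6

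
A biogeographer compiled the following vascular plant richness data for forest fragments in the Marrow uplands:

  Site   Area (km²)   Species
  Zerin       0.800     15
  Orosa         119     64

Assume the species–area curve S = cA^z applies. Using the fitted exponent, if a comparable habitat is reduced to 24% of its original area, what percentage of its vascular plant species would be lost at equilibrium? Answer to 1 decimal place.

z = ln(64/15) / ln(119/0.8) = 1.4508 / 5.0023 = 0.2900
S_new/S_old = (A_new/A_old)^z = 0.24^0.2900 = exp(0.2900 × -1.4271) = 0.6611
Fraction lost = 1 − 0.6611 = 0.3389

33.9%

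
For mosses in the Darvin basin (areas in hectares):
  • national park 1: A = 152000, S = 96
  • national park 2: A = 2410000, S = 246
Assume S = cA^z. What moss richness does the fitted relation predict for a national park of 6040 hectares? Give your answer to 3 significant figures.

z = ln(246/96) / ln(2410000/152000) = 0.9410 / 2.7635 = 0.3405
c = 96 / 152000^0.3405 = 96 / 58.14 = 1.651
S₃ = 1.651 × 6040^0.3405 = 1.651 × 19.38 ≈ 32.01

32.0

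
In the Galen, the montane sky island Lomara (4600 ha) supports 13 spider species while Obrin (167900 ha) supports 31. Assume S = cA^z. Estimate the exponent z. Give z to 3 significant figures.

Taking logs: ln S = ln c + z ln A, so z = (ln S₂ − ln S₁)/(ln A₂ − ln A₁).
z = ln(31/13) / ln(167900/4600) = ln(2.385) / ln(36.5) = 0.8690 / 3.5973 = 0.2416

0.242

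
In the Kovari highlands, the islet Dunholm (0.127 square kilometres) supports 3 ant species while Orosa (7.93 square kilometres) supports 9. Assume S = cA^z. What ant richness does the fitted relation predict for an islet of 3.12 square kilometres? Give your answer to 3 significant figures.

7.02

z = ln(9/3) / ln(7.93/0.127) = 1.0986 / 4.1342 = 0.2657
c = 3 / 0.127^0.2657 = 3 / 0.5779 = 5.191
S₃ = 5.191 × 3.12^0.2657 = 5.191 × 1.353 ≈ 7.024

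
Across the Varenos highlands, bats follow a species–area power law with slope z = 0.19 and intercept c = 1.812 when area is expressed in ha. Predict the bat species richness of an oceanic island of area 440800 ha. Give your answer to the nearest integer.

21

S = 1.812 × 440800^0.19 = 1.812 × 11.81 ≈ 21.41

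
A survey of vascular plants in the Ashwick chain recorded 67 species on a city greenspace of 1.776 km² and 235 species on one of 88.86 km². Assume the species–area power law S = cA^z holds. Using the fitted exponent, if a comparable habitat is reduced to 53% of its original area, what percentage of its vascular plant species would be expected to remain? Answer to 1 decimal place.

z = ln(235/67) / ln(88.86/1.776) = 1.2549 / 3.9127 = 0.3207
S_new/S_old = (A_new/A_old)^z = 0.53^0.3207 = exp(0.3207 × -0.6349) = 0.8158

81.6%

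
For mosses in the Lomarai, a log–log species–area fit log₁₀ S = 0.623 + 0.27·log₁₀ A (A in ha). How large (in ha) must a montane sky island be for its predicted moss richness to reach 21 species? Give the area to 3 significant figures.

389 ha

21 = 4.198 × A^0.27  ⇒  A^0.27 = 21/4.198 = 5.003
ln A = ln(5.003) / 0.27 = 1.6100 / 0.27 = 5.9630
A = e^5.9630 ≈ 388.8 ha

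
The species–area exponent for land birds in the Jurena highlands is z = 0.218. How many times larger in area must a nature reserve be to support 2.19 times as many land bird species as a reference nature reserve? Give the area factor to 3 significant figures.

(A₂/A₁)^0.218 = 2.19, so A₂/A₁ = 2.19^(1/0.218) = 2.19^4.587
ln(A₂/A₁) = ln 2.19 / 0.218 = 0.7839 / 0.218 = 3.5959
A₂/A₁ = e^3.5959 ≈ 36.45

36.4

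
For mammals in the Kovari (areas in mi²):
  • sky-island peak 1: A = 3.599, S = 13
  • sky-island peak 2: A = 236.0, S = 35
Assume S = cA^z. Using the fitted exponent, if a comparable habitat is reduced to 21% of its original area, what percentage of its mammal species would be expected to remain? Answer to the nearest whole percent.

z = ln(35/13) / ln(236/3.599) = 0.9904 / 4.1832 = 0.2368
S_new/S_old = (A_new/A_old)^z = 0.21^0.2368 = exp(0.2368 × -1.5606) = 0.6911

69%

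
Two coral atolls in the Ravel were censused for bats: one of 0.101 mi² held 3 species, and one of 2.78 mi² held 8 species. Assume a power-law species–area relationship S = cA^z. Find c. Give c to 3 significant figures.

z = ln(S₂/S₁) / ln(A₂/A₁) = ln(8/3) / ln(2.78/0.101) = 0.9808 / 3.3151 = 0.2959
c = S₁ / A₁^z = 3 / 0.101^0.2959 = 3 / 0.5075 = 5.912

5.91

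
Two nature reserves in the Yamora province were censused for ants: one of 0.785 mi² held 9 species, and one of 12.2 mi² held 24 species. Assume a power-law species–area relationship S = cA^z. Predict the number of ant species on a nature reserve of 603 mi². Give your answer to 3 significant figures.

96.8

z = ln(24/9) / ln(12.2/0.785) = 0.9808 / 2.7435 = 0.3575
c = 9 / 0.785^0.3575 = 9 / 0.9171 = 9.814
S₃ = 9.814 × 603^0.3575 = 9.814 × 9.863 ≈ 96.79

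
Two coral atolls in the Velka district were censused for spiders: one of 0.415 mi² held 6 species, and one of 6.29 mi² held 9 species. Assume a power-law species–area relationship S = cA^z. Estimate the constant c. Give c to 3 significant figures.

z = ln(S₂/S₁) / ln(A₂/A₁) = ln(9/6) / ln(6.29/0.415) = 0.4055 / 2.7184 = 0.1492
c = S₁ / A₁^z = 6 / 0.415^0.1492 = 6 / 0.8771 = 6.841

6.84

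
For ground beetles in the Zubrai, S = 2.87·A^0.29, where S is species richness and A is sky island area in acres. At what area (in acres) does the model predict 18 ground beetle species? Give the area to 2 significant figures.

18 = 2.87 × A^0.29  ⇒  A^0.29 = 18/2.87 = 6.272
ln A = ln(6.272) / 0.29 = 1.8361 / 0.29 = 6.3312
A = e^6.3312 ≈ 561.9 acres

560 acres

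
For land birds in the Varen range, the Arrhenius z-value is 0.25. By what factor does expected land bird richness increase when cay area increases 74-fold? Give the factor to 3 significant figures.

2.93

S₂/S₁ = (A₂/A₁)^z = 74^0.25
ln(S₂/S₁) = 0.25 × ln 74 = 0.25 × 4.3041 = 1.0760
S₂/S₁ = e^1.0760 ≈ 2.933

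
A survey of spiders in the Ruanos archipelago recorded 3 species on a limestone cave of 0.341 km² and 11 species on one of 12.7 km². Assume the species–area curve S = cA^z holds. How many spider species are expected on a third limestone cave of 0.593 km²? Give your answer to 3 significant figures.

z = ln(11/3) / ln(12.7/0.341) = 1.2993 / 3.6175 = 0.3592
c = 3 / 0.341^0.3592 = 3 / 0.6795 = 4.415
S₃ = 4.415 × 0.593^0.3592 = 4.415 × 0.8289 ≈ 3.66

3.66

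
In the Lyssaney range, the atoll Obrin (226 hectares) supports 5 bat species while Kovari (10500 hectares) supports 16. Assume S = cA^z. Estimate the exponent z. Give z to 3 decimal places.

0.303

Taking logs: ln S = ln c + z ln A, so z = (ln S₂ − ln S₁)/(ln A₂ − ln A₁).
z = ln(16/5) / ln(10500/226) = ln(3.2) / ln(46.46) = 1.1632 / 3.8386 = 0.3030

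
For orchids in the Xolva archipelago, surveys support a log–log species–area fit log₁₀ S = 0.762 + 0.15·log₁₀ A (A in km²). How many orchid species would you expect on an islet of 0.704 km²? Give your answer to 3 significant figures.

S = 5.781 × 0.704^0.15 = 5.781 × 0.9487 ≈ 5.484

5.48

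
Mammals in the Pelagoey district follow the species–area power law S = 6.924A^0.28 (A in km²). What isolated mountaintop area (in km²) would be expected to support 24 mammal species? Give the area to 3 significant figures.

24 = 6.924 × A^0.28  ⇒  A^0.28 = 24/6.924 = 3.466
ln A = ln(3.466) / 0.28 = 1.2431 / 0.28 = 4.4395
A = e^4.4395 ≈ 84.73 km²

84.7 km²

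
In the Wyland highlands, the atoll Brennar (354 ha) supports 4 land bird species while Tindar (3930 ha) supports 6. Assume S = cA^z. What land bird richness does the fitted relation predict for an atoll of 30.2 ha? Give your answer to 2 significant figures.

z = ln(6/4) / ln(3930/354) = 0.4055 / 2.4071 = 0.1684
c = 4 / 354^0.1684 = 4 / 2.688 = 1.488
S₃ = 1.488 × 30.2^0.1684 = 1.488 × 1.775 ≈ 2.642

2.6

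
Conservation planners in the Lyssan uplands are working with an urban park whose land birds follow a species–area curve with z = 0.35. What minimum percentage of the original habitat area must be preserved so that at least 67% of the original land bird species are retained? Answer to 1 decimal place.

31.8%

Need (A_new/A_old)^0.35 = 0.67, so A_new/A_old = 0.67^(1/0.35) = 0.67^2.857
ln(A_new/A_old) = ln 0.67 / 0.35 = -0.4005 / 0.35 = -1.1442
A_new/A_old = e^-1.1442 ≈ 0.3185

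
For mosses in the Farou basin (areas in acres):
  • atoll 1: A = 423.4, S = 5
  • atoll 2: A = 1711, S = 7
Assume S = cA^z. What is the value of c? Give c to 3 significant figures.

1.16

z = ln(S₂/S₁) / ln(A₂/A₁) = ln(7/5) / ln(1711/423.4) = 0.3365 / 1.3965 = 0.2409
c = S₁ / A₁^z = 5 / 423.4^0.2409 = 5 / 4.294 = 1.164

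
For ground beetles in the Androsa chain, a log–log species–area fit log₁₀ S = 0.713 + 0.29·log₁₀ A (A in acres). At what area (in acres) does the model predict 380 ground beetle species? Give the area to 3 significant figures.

380 = 5.164 × A^0.29  ⇒  A^0.29 = 380/5.164 = 73.58
ln A = ln(73.58) / 0.29 = 4.2984 / 0.29 = 14.8222
A = e^14.8222 ≈ 2736433 acres

2740000 acres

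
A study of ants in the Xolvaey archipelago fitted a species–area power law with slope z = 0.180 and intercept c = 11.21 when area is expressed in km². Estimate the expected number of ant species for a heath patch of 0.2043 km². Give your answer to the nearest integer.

8

S = 11.21 × 0.2043^0.18 = 11.21 × 0.7514 ≈ 8.423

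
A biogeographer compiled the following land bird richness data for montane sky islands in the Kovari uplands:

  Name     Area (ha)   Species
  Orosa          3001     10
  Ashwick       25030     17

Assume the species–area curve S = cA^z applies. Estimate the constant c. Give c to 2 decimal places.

1.35

z = ln(S₂/S₁) / ln(A₂/A₁) = ln(17/10) / ln(25030/3001) = 0.5306 / 2.1211 = 0.2502
c = S₁ / A₁^z = 10 / 3001^0.2502 = 10 / 7.411 = 1.349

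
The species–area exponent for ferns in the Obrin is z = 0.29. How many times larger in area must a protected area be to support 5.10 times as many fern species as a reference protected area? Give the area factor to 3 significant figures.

275

(A₂/A₁)^0.29 = 5.1, so A₂/A₁ = 5.1^(1/0.29) = 5.1^3.448
ln(A₂/A₁) = ln 5.1 / 0.29 = 1.6292 / 0.29 = 5.6181
A₂/A₁ = e^5.6181 ≈ 275.4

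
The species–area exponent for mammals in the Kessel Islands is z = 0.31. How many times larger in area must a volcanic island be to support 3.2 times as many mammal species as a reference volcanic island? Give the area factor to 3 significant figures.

42.6

(A₂/A₁)^0.31 = 3.2, so A₂/A₁ = 3.2^(1/0.31) = 3.2^3.226
ln(A₂/A₁) = ln 3.2 / 0.31 = 1.1632 / 0.31 = 3.7521
A₂/A₁ = e^3.7521 ≈ 42.61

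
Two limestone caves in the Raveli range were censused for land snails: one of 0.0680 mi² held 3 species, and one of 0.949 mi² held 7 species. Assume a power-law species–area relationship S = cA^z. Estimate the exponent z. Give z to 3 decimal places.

0.321

Taking logs: ln S = ln c + z ln A, so z = (ln S₂ − ln S₁)/(ln A₂ − ln A₁).
z = ln(7/3) / ln(0.949/0.068) = ln(2.333) / ln(13.96) = 0.8473 / 2.6359 = 0.3214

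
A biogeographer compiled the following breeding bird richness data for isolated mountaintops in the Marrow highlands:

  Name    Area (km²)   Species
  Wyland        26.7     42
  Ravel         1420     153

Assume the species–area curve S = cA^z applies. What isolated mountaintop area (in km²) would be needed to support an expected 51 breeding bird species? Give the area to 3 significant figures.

z = ln(153/42) / ln(1420/26.7) = 1.2928 / 3.9737 = 0.3253
c = 42 / 26.7^0.3253 = 42 / 2.911 = 14.43
A = (51/14.43)^(1/0.3253) ⇒ ln A = ln(3.535)/0.3253 = 3.8815
A = e^3.8815 ≈ 48.5 km²

48.5 km²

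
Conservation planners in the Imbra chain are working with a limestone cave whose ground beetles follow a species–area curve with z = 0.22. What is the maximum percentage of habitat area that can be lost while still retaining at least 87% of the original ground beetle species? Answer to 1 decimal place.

Need (A_new/A_old)^0.22 = 0.87, so A_new/A_old = 0.87^(1/0.22) = 0.87^4.545
ln(A_new/A_old) = ln 0.87 / 0.22 = -0.1393 / 0.22 = -0.6330
A_new/A_old = e^-0.6330 ≈ 0.531
Fraction that can be lost = 1 − 0.531 = 0.469

46.9%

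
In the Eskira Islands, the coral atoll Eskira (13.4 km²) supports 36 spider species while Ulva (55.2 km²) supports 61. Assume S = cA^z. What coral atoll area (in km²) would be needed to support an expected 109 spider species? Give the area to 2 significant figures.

260 km²

z = ln(61/36) / ln(55.2/13.4) = 0.5274 / 1.4157 = 0.3725
c = 36 / 13.4^0.3725 = 36 / 2.629 = 13.69
A = (109/13.69)^(1/0.3725) ⇒ ln A = ln(7.961)/0.3725 = 5.5693
A = e^5.5693 ≈ 262.2 km²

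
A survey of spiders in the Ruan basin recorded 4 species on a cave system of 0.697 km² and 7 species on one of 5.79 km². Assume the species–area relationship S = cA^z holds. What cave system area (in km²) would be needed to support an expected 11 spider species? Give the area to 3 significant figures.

32.0 km²

z = ln(7/4) / ln(5.79/0.697) = 0.5596 / 2.1171 = 0.2643
c = 4 / 0.697^0.2643 = 4 / 0.909 = 4.4
A = (11/4.4)^(1/0.2643) ⇒ ln A = ln(2.5)/0.2643 = 3.4661
A = e^3.4661 ≈ 32.01 km²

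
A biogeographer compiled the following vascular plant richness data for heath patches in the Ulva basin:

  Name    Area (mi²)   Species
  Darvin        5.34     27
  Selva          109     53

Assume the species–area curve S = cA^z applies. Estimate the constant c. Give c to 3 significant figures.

18.6

z = ln(S₂/S₁) / ln(A₂/A₁) = ln(53/27) / ln(109/5.34) = 0.6745 / 3.0161 = 0.2236
c = S₁ / A₁^z = 27 / 5.34^0.2236 = 27 / 1.454 = 18.56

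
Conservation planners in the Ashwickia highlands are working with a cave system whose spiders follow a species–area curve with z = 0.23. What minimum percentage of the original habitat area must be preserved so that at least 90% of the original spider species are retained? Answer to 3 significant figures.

63.2%

Need (A_new/A_old)^0.23 = 0.9, so A_new/A_old = 0.9^(1/0.23) = 0.9^4.348
ln(A_new/A_old) = ln 0.9 / 0.23 = -0.1054 / 0.23 = -0.4581
A_new/A_old = e^-0.4581 ≈ 0.6325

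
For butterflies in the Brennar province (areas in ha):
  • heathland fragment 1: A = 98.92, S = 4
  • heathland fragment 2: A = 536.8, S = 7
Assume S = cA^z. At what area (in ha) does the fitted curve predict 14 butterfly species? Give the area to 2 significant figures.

z = ln(7/4) / ln(536.8/98.92) = 0.5596 / 1.6913 = 0.3309
c = 4 / 98.92^0.3309 = 4 / 4.573 = 0.8747
A = (14/0.8747)^(1/0.3309) ⇒ ln A = ln(16.01)/0.3309 = 8.3805
A = e^8.3805 ≈ 4361 ha

4400 ha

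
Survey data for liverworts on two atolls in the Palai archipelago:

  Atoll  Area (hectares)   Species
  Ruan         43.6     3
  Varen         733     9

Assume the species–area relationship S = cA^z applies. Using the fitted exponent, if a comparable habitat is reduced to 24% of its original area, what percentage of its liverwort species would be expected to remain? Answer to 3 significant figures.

z = ln(9/3) / ln(733/43.6) = 1.0986 / 2.8221 = 0.3893
S_new/S_old = (A_new/A_old)^z = 0.24^0.3893 = exp(0.3893 × -1.4271) = 0.5737

57.4%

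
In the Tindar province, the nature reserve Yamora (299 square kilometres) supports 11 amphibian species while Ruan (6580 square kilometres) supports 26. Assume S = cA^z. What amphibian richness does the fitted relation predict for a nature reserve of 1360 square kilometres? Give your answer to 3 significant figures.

16.8

z = ln(26/11) / ln(6580/299) = 0.8602 / 3.0913 = 0.2783
c = 11 / 299^0.2783 = 11 / 4.885 = 2.252
S₃ = 2.252 × 1360^0.2783 = 2.252 × 7.446 ≈ 16.77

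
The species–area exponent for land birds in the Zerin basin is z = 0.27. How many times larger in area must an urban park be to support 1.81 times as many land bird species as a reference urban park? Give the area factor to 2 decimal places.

(A₂/A₁)^0.27 = 1.81, so A₂/A₁ = 1.81^(1/0.27) = 1.81^3.704
ln(A₂/A₁) = ln 1.81 / 0.27 = 0.5933 / 0.27 = 2.1975
A₂/A₁ = e^2.1975 ≈ 9.003

9.00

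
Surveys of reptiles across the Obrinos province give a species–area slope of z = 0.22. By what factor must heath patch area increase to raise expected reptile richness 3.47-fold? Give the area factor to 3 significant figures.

(A₂/A₁)^0.22 = 3.47, so A₂/A₁ = 3.47^(1/0.22) = 3.47^4.545
ln(A₂/A₁) = ln 3.47 / 0.22 = 1.2442 / 0.22 = 5.6552
A₂/A₁ = e^5.6552 ≈ 285.8

286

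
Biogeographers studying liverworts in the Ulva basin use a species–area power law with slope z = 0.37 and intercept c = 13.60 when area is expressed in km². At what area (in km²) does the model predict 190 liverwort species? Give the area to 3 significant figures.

190 = 13.6 × A^0.37  ⇒  A^0.37 = 190/13.6 = 13.97
ln A = ln(13.97) / 0.37 = 2.6370 / 0.37 = 7.1269
A = e^7.1269 ≈ 1245 km²

1250 km²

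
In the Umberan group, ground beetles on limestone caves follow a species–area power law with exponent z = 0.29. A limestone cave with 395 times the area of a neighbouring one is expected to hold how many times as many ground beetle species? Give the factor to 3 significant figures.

5.66

S₂/S₁ = (A₂/A₁)^z = 395^0.29
ln(S₂/S₁) = 0.29 × ln 395 = 0.29 × 5.9789 = 1.7339
S₂/S₁ = e^1.7339 ≈ 5.663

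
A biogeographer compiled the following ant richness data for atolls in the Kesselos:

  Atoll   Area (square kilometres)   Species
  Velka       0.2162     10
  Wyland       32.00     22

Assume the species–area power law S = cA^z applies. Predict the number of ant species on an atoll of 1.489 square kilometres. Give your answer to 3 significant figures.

13.6

z = ln(22/10) / ln(32/0.2162) = 0.7885 / 4.9973 = 0.1578
c = 10 / 0.2162^0.1578 = 10 / 0.7853 = 12.73
S₃ = 12.73 × 1.489^0.1578 = 12.73 × 1.065 ≈ 13.56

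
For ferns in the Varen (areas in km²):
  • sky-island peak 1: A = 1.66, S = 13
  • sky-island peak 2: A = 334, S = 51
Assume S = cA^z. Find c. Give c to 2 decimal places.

11.41

z = ln(S₂/S₁) / ln(A₂/A₁) = ln(51/13) / ln(334/1.66) = 1.3669 / 5.3043 = 0.2577
c = S₁ / A₁^z = 13 / 1.66^0.2577 = 13 / 1.14 = 11.41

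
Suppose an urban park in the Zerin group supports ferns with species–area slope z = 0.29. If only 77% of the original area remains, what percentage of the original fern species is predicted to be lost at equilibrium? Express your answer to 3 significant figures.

7.30%

S_new/S_old = (A_new/A_old)^z = 0.77^0.29
= exp(0.29 × ln 0.77) = exp(0.29 × -0.2614) = exp(-0.0758) ≈ 0.927
Fraction lost = 1 − 0.927 = 0.07299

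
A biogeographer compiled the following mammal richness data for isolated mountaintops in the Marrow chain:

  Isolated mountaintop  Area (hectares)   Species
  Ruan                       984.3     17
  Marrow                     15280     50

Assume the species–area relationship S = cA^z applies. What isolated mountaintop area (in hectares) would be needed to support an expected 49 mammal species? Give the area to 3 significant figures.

z = ln(50/17) / ln(15280/984.3) = 1.0788 / 2.7424 = 0.3934
c = 17 / 984.3^0.3934 = 17 / 15.05 = 1.13
A = (49/1.13)^(1/0.3934) ⇒ ln A = ln(43.37)/0.3934 = 9.5829
A = e^9.5829 ≈ 14515 hectares

14500 hectares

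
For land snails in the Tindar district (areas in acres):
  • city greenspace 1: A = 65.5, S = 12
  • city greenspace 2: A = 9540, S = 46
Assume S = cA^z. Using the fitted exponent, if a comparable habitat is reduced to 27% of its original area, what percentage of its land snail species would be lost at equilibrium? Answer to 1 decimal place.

z = ln(46/12) / ln(9540/65.5) = 1.3437 / 4.9812 = 0.2698
S_new/S_old = (A_new/A_old)^z = 0.27^0.2698 = exp(0.2698 × -1.3093) = 0.7024
Fraction lost = 1 − 0.7024 = 0.2976

29.8%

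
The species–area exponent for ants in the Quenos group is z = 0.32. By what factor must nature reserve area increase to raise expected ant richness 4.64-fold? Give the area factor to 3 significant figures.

121

(A₂/A₁)^0.32 = 4.64, so A₂/A₁ = 4.64^(1/0.32) = 4.64^3.125
ln(A₂/A₁) = ln 4.64 / 0.32 = 1.5347 / 0.32 = 4.7960
A₂/A₁ = e^4.7960 ≈ 121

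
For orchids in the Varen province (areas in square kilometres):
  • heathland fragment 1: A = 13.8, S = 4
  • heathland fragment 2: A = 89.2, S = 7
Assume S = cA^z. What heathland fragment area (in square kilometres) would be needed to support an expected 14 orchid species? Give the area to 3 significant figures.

900 square kilometres

z = ln(7/4) / ln(89.2/13.8) = 0.5596 / 1.8662 = 0.2999
c = 4 / 13.8^0.2999 = 4 / 2.197 = 1.821
A = (14/1.821)^(1/0.2999) ⇒ ln A = ln(7.689)/0.2999 = 6.8024
A = e^6.8024 ≈ 900 square kilometres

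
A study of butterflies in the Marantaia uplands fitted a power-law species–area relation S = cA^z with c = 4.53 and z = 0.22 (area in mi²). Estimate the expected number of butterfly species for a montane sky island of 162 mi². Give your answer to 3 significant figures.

S = 4.53 × 162^0.22 = 4.53 × 3.063 ≈ 13.87

13.9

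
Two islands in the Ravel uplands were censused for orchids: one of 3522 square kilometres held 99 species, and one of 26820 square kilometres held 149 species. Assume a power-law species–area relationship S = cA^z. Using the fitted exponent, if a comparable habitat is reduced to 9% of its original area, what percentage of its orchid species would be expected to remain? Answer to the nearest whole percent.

z = ln(149/99) / ln(26820/3522) = 0.4088 / 2.0301 = 0.2014
S_new/S_old = (A_new/A_old)^z = 0.09^0.2014 = exp(0.2014 × -2.4079) = 0.6158

62%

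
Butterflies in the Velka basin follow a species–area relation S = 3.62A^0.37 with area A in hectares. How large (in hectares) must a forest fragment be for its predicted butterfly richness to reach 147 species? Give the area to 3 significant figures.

147 = 3.62 × A^0.37  ⇒  A^0.37 = 147/3.62 = 40.61
ln A = ln(40.61) / 0.37 = 3.7040 / 0.37 = 10.0107
A = e^10.0107 ≈ 22263 hectares

22300 hectares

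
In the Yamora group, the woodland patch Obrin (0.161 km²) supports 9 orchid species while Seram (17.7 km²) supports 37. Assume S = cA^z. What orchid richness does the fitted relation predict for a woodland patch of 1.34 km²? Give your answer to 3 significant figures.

z = ln(37/9) / ln(17.7/0.161) = 1.4137 / 4.6999 = 0.3008
c = 9 / 0.161^0.3008 = 9 / 0.5773 = 15.59
S₃ = 15.59 × 1.34^0.3008 = 15.59 × 1.092 ≈ 17.02

17.0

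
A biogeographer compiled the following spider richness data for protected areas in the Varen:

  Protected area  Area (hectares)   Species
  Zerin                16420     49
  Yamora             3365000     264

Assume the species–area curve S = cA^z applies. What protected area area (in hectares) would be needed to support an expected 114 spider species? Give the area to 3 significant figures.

z = ln(264/49) / ln(3365000/16420) = 1.6841 / 5.3227 = 0.3164
c = 49 / 16420^0.3164 = 49 / 21.57 = 2.272
A = (114/2.272)^(1/0.3164) ⇒ ln A = ln(50.17)/0.3164 = 12.3749
A = e^12.3749 ≈ 236785 hectares

237000 hectares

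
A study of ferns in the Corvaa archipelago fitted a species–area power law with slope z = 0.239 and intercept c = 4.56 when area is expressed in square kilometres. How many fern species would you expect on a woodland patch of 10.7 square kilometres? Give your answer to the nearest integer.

8 species

S = 4.56 × 10.7^0.239
ln S = ln 4.56 + 0.239 × ln 10.7 = 1.5173 + 0.239 × 2.3702 = 2.0838
S = e^2.0838 ≈ 8.035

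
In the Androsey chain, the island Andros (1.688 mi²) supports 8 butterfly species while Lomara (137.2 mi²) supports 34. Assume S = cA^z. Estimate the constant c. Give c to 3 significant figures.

z = ln(S₂/S₁) / ln(A₂/A₁) = ln(34/8) / ln(137.2/1.688) = 1.4469 / 4.3979 = 0.3290
c = S₁ / A₁^z = 8 / 1.688^0.3290 = 8 / 1.188 = 6.734

6.73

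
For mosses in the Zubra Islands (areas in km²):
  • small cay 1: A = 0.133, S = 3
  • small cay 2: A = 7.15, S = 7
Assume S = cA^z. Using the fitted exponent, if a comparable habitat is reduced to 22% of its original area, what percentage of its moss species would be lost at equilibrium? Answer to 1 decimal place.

z = ln(7/3) / ln(7.15/0.133) = 0.8473 / 3.9845 = 0.2126
S_new/S_old = (A_new/A_old)^z = 0.22^0.2126 = exp(0.2126 × -1.5141) = 0.7247
Fraction lost = 1 − 0.7247 = 0.2753

27.5%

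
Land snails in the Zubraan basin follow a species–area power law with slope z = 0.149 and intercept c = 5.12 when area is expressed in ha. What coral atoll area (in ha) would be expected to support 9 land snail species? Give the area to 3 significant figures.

44.1 ha

9 = 5.12 × A^0.149  ⇒  A^0.149 = 9/5.12 = 1.758
ln A = ln(1.758) / 0.149 = 0.5641 / 0.149 = 3.7857
A = e^3.7857 ≈ 44.07 ha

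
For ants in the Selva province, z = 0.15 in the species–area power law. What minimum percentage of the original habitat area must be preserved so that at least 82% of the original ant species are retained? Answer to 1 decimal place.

26.6%

Need (A_new/A_old)^0.15 = 0.82, so A_new/A_old = 0.82^(1/0.15) = 0.82^6.667
ln(A_new/A_old) = ln 0.82 / 0.15 = -0.1985 / 0.15 = -1.3230
A_new/A_old = e^-1.3230 ≈ 0.2663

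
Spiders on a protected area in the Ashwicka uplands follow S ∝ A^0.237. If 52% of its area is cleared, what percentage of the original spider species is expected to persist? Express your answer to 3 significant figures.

S_new/S_old = (A_new/A_old)^z = 0.48^0.237
= exp(0.237 × ln 0.48) = exp(0.237 × -0.7340) = exp(-0.1740) ≈ 0.8403

84.0%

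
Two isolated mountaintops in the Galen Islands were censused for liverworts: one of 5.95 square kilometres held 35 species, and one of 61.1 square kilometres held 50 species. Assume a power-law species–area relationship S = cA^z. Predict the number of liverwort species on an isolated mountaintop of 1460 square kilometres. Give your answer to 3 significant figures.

81.3

z = ln(50/35) / ln(61.1/5.95) = 0.3567 / 2.3291 = 0.1531
c = 35 / 5.95^0.1531 = 35 / 1.314 = 26.64
S₃ = 26.64 × 1460^0.1531 = 26.64 × 3.052 ≈ 81.29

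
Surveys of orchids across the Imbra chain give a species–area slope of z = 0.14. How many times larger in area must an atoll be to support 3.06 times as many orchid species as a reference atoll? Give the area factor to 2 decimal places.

2947.40

(A₂/A₁)^0.14 = 3.06, so A₂/A₁ = 3.06^(1/0.14) = 3.06^7.143
ln(A₂/A₁) = ln 3.06 / 0.14 = 1.1184 / 0.14 = 7.9887
A₂/A₁ = e^7.9887 ≈ 2947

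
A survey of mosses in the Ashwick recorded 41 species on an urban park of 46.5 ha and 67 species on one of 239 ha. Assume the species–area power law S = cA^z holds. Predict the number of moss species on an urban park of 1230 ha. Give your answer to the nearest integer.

110

z = ln(67/41) / ln(239/46.5) = 0.4911 / 1.6370 = 0.3000
c = 41 / 46.5^0.3000 = 41 / 3.164 = 12.96
S₃ = 12.96 × 1230^0.3000 = 12.96 × 8.453 ≈ 109.5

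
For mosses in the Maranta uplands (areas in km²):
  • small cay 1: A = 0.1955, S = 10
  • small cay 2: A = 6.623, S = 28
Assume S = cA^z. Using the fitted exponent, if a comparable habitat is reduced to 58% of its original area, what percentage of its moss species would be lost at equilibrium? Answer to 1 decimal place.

14.7%

z = ln(28/10) / ln(6.623/0.1955) = 1.0296 / 3.5227 = 0.2923
S_new/S_old = (A_new/A_old)^z = 0.58^0.2923 = exp(0.2923 × -0.5447) = 0.8528
Fraction lost = 1 − 0.8528 = 0.1472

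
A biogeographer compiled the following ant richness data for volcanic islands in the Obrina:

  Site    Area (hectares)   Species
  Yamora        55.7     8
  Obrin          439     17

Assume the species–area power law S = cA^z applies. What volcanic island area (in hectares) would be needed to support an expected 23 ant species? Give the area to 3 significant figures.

1000 hectares

z = ln(17/8) / ln(439/55.7) = 0.7538 / 2.0645 = 0.3651
c = 8 / 55.7^0.3651 = 8 / 4.339 = 1.844
A = (23/1.844)^(1/0.3651) ⇒ ln A = ln(12.48)/0.3651 = 6.9124
A = e^6.9124 ≈ 1005 hectares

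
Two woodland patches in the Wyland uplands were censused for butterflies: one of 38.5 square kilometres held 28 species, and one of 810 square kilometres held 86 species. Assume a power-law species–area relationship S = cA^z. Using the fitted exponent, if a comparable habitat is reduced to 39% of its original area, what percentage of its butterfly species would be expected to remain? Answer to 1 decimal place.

z = ln(86/28) / ln(810/38.5) = 1.1221 / 3.0464 = 0.3684
S_new/S_old = (A_new/A_old)^z = 0.39^0.3684 = exp(0.3684 × -0.9416) = 0.7069

70.7%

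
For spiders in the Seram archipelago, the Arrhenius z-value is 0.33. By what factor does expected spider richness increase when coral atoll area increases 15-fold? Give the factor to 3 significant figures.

S₂/S₁ = (A₂/A₁)^z = 15^0.33
ln(S₂/S₁) = 0.33 × ln 15 = 0.33 × 2.7081 = 0.8937
S₂/S₁ = e^0.8937 ≈ 2.444

2.44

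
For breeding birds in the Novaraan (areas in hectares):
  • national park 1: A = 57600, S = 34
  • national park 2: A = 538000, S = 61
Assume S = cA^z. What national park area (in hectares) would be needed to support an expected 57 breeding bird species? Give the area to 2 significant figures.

420000 hectares

z = ln(61/34) / ln(538000/57600) = 0.5845 / 2.2343 = 0.2616
c = 34 / 57600^0.2616 = 34 / 17.59 = 1.933
A = (57/1.933)^(1/0.2616) ⇒ ln A = ln(29.49)/0.2616 = 12.9364
A = e^12.9364 ≈ 415135 hectares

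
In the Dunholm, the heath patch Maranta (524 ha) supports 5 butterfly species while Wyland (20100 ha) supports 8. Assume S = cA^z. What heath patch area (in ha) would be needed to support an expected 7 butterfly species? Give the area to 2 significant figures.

z = ln(8/5) / ln(20100/524) = 0.4700 / 3.6470 = 0.1289
c = 5 / 524^0.1289 = 5 / 2.241 = 2.231
A = (7/2.231)^(1/0.1289) ⇒ ln A = ln(3.137)/0.1289 = 8.8723
A = e^8.8723 ≈ 7132 ha

7100 ha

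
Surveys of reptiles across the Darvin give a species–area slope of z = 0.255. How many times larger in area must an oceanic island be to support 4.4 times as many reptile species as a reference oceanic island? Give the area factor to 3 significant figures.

(A₂/A₁)^0.255 = 4.4, so A₂/A₁ = 4.4^(1/0.255) = 4.4^3.922
ln(A₂/A₁) = ln 4.4 / 0.255 = 1.4816 / 0.255 = 5.8102
A₂/A₁ = e^5.8102 ≈ 333.7

334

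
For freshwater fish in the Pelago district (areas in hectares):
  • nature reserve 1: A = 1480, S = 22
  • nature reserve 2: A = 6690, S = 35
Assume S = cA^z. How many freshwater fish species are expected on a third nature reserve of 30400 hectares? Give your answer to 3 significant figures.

55.8

z = ln(35/22) / ln(6690/1480) = 0.4643 / 1.5086 = 0.3078
c = 22 / 1480^0.3078 = 22 / 9.457 = 2.326
S₃ = 2.326 × 30400^0.3078 = 2.326 × 23.97 ≈ 55.77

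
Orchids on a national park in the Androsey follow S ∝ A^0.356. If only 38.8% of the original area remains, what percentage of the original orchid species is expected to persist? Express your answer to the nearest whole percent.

S_new/S_old = (A_new/A_old)^z = 0.388^0.356
= exp(0.356 × ln 0.388) = exp(0.356 × -0.9467) = exp(-0.3370) ≈ 0.7139

71%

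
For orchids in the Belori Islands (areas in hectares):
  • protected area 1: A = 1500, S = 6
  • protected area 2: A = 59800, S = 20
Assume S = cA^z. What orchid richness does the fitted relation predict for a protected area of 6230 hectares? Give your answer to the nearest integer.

10

z = ln(20/6) / ln(59800/1500) = 1.2040 / 3.6855 = 0.3267
c = 6 / 1500^0.3267 = 6 / 10.9 = 0.5503
S₃ = 0.5503 × 6230^0.3267 = 0.5503 × 17.36 ≈ 9.554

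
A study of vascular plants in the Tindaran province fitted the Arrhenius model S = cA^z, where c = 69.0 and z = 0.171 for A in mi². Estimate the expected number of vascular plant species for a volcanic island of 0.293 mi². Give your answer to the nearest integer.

S = 69 × 0.293^0.171
ln S = ln 69 + 0.171 × ln 0.293 = 4.2341 + 0.171 × -1.2276 = 4.0242
S = e^4.0242 ≈ 55.93

56 species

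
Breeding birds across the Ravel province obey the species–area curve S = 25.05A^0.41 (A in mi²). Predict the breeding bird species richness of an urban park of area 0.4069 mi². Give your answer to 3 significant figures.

17.3

S = 25.05 × 0.4069^0.41
ln S = ln 25.05 + 0.41 × ln 0.4069 = 3.2209 + 0.41 × -0.8992 = 2.8522
S = e^2.8522 ≈ 17.33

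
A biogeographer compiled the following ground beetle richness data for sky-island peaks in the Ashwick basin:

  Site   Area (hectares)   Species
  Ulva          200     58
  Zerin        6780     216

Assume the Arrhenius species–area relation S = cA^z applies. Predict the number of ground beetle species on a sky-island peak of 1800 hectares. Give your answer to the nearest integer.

z = ln(216/58) / ln(6780/200) = 1.3148 / 3.5234 = 0.3732
c = 58 / 200^0.3732 = 58 / 7.222 = 8.031
S₃ = 8.031 × 1800^0.3732 = 8.031 × 16.4 ≈ 131.7

132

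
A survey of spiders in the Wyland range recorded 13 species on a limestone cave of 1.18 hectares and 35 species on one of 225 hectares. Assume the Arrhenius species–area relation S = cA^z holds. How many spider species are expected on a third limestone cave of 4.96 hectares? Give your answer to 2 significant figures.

z = ln(35/13) / ln(225/1.18) = 0.9904 / 5.2506 = 0.1886
c = 13 / 1.18^0.1886 = 13 / 1.032 = 12.6
S₃ = 12.6 × 4.96^0.1886 = 12.6 × 1.353 ≈ 17.04

17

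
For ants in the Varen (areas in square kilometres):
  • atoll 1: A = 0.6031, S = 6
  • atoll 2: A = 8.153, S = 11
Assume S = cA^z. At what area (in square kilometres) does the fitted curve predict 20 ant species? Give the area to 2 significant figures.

110 square kilometres

z = ln(11/6) / ln(8.153/0.6031) = 0.6061 / 2.6041 = 0.2328
c = 6 / 0.6031^0.2328 = 6 / 0.889 = 6.749
A = (20/6.749)^(1/0.2328) ⇒ ln A = ln(2.963)/0.2328 = 4.6668
A = e^4.6668 ≈ 106.4 square kilometres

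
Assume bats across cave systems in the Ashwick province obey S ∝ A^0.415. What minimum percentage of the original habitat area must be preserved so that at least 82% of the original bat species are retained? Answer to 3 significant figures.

62.0%

Need (A_new/A_old)^0.415 = 0.82, so A_new/A_old = 0.82^(1/0.415) = 0.82^2.41
ln(A_new/A_old) = ln 0.82 / 0.415 = -0.1985 / 0.415 = -0.4782
A_new/A_old = e^-0.4782 ≈ 0.6199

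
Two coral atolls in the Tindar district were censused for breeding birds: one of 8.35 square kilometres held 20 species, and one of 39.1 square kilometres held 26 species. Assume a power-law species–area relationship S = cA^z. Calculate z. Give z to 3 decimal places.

Taking logs: ln S = ln c + z ln A, so z = (ln S₂ − ln S₁)/(ln A₂ − ln A₁).
z = ln(26/20) / ln(39.1/8.35) = ln(1.3) / ln(4.683) = 0.2624 / 1.5439 = 0.1699

0.170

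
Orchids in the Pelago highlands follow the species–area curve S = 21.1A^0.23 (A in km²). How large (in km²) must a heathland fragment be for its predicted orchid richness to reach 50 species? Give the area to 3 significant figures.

50 = 21.1 × A^0.23  ⇒  A^0.23 = 50/21.1 = 2.37
ln A = ln(2.37) / 0.23 = 0.8627 / 0.23 = 3.7511
A = e^3.7511 ≈ 42.57 km²

42.6 km²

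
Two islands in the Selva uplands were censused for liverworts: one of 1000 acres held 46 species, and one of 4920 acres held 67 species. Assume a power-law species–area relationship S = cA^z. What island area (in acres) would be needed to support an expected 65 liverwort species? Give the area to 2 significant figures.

4300 acres

z = ln(67/46) / ln(4920/1000) = 0.3761 / 1.5933 = 0.2360
c = 46 / 1000^0.2360 = 46 / 5.106 = 9.009
A = (65/9.009)^(1/0.2360) ⇒ ln A = ln(7.215)/0.2360 = 8.3727
A = e^8.3727 ≈ 4327 acres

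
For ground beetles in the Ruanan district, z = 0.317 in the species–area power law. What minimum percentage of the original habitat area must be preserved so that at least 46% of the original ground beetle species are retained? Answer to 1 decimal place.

8.6%

Need (A_new/A_old)^0.317 = 0.46, so A_new/A_old = 0.46^(1/0.317) = 0.46^3.155
ln(A_new/A_old) = ln 0.46 / 0.317 = -0.7765 / 0.317 = -2.4496
A_new/A_old = e^-2.4496 ≈ 0.08633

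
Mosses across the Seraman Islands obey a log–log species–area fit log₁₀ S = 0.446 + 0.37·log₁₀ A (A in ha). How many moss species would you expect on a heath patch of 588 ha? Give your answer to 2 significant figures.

S = 2.793 × 588^0.37
ln S = ln 2.793 + 0.37 × ln 588 = 1.0270 + 0.37 × 6.3767 = 3.3863
S = e^3.3863 ≈ 29.56

30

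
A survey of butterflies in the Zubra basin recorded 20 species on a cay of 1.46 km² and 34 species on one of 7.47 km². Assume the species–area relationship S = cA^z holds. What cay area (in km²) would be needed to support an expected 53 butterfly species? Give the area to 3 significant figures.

z = ln(34/20) / ln(7.47/1.46) = 0.5306 / 1.6325 = 0.3250
c = 20 / 1.46^0.3250 = 20 / 1.131 = 17.69
A = (53/17.69)^(1/0.3250) ⇒ ln A = ln(2.997)/0.3250 = 3.3766
A = e^3.3766 ≈ 29.27 km²

29.3 km²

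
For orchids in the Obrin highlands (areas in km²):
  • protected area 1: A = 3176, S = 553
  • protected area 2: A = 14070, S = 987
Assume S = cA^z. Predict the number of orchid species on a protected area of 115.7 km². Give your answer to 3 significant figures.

z = ln(987/553) / ln(14070/3176) = 0.5793 / 1.4884 = 0.3892
c = 553 / 3176^0.3892 = 553 / 23.07 = 23.97
S₃ = 23.97 × 115.7^0.3892 = 23.97 × 6.354 ≈ 152.3

152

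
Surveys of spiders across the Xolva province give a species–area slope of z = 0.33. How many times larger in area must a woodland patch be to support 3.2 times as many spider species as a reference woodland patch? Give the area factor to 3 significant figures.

(A₂/A₁)^0.33 = 3.2, so A₂/A₁ = 3.2^(1/0.33) = 3.2^3.03
ln(A₂/A₁) = ln 3.2 / 0.33 = 1.1632 / 0.33 = 3.5247
A₂/A₁ = e^3.5247 ≈ 33.94

33.9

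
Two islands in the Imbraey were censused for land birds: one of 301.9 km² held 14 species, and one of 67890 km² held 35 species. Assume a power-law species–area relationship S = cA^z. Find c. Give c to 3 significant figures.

5.33

z = ln(S₂/S₁) / ln(A₂/A₁) = ln(35/14) / ln(67890/301.9) = 0.9163 / 5.4155 = 0.1692
c = S₁ / A₁^z = 14 / 301.9^0.1692 = 14 / 2.628 = 5.328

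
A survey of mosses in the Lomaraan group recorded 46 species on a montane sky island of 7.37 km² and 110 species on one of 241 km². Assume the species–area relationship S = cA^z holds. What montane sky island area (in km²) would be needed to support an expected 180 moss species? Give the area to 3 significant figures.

z = ln(110/46) / ln(241/7.37) = 0.8718 / 3.4874 = 0.2500
c = 46 / 7.37^0.2500 = 46 / 1.648 = 27.92
A = (180/27.92)^(1/0.2500) ⇒ ln A = ln(6.447)/0.2500 = 7.4547
A = e^7.4547 ≈ 1728 km²

1730 km²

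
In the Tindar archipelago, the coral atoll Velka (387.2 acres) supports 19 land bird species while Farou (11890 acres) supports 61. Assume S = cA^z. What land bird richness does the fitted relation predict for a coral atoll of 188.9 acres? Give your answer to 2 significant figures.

z = ln(61/19) / ln(11890/387.2) = 1.1664 / 3.4245 = 0.3406
c = 19 / 387.2^0.3406 = 19 / 7.612 = 2.496
S₃ = 2.496 × 188.9^0.3406 = 2.496 × 5.961 ≈ 14.88

15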